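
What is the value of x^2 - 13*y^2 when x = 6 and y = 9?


x^2 - d*y^2
= 6^2 - 13*9^2
= 36 - 1053
= -1017

-1017


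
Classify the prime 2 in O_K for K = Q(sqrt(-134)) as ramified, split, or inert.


K = Q(sqrt(-134)). Since d mod 4 = 2, disc(K) = -536.
Check p | disc: -536 mod 2 = 0.
p divides disc, so p ramifies: (p) = P^2 with e=2, f=1, g=1.
Therefore p is ramified.

ramified


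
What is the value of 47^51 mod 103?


p = 103 is prime and the exponent is (p-1)/2 = 51, so by Euler's criterion 47^51 = (47/103) = +1 or -1 mod 103.
Compute by square-and-multiply:
  51 = 32 + 16 + 2 + 1 (binary 110011)
  Repeated squaring mod 103: 47^1 = 47, 47^2 = 46, 47^4 = 56, 47^8 = 46, 47^16 = 56, 47^32 = 46
  47^51 = 47^32 * 47^16 * 47^2 * 47^1 = 46 * 56 * 46 * 47 mod 103
    46 * 56 = 2576 = 1 mod 103
    1 * 46 = 46 = 46 mod 103
    46 * 47 = 2162 = 102 mod 103
  47^51 = 102 mod 103
Result 102 = p - 1 = -1 mod 103: 47 is a quadratic non-residue mod 103. As a residue in [0, p-1] the value is 102.
47^51 mod 103 = 102

102


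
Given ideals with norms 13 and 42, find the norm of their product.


N(IJ) = N(I) * N(J)
= 13 * 42
= 546

546


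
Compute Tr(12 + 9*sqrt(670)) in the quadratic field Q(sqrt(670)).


Tr(a + b*sqrt(d)) = (a + b*sqrt(d)) + (a - b*sqrt(d)) = 2a
= 2 * (12)
= 24

24


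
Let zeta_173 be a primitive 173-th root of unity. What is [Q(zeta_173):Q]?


The degree equals Euler's totient phi(173).
173 = 173
phi(173) = 172

172


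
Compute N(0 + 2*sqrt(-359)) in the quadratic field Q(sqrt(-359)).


N(a + b*sqrt(d)) = a^2 - d*b^2
= (0)^2 - (-359)*(2)^2
= 0 + 1436
= 1436

1436


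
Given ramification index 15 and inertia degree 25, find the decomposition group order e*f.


|D_P| = e * f
= 15 * 25
= 375

375


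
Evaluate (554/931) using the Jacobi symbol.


Compute (554/931) via quadratic reciprocity:
  pull out 2: (2/931) = -1  (since 931 mod 8 = 3)
  reciprocity: (277/931) -> +(931/277)
  reduce: (100/277)
  pull out 2: (2/277) = -1  (since 277 mod 8 = 5)
  pull out 2: (2/277) = -1  (since 277 mod 8 = 5)
  reciprocity: (25/277) -> +(277/25)
  reduce: (2/25)
  pull out 2: (2/25) = +1  (since 25 mod 8 = 1)
  (1/25) = 1
Product of signs = -1

-1


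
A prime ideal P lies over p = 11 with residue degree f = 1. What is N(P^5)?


N(P^a) = p^(a*f)
= 11^(5*1)
= 11^5
= 161051

161051


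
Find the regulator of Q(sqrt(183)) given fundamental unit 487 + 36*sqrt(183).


epsilon = 487 + 36*sqrt(183)
= 973.9990
R = ln(973.9990)
= 6.8814

6.8814


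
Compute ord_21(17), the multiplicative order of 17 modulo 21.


We want ord_21(17), the smallest k >= 1 with 17^k = 1 mod 21.
n = 21 = 3 * 7, phi(21) = 12; the order divides phi(n).
Divisors of 12: 1, 2, 3, 4, 6, 12
Repeated squaring mod 21: 17^1 = 17, 17^2 = 16, 17^4 = 4, 17^8 = 16
Test divisors in increasing order:
  k=1: 17^1 = 17 mod 21
  k=2: 17^2 = 16 mod 21
  k=3: 17^3 = 16 * 17 = 20 mod 21
  k=4: 17^4 = 4 mod 21
  k=6: 17^6 = 4 * 16 = 1 mod 21  <- first divisor giving 1
Order = 6

6


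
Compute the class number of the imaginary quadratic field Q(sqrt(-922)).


K = Q(sqrt(-922)). d mod 4 = 2, so D = disc(K) = 4d = -3688
h(K) equals the number of primitive reduced positive-definite forms (a, b, c) = a*x^2 + b*x*y + c*y^2 with b^2 - 4ac = D,
where reduced means |b| <= a <= c, with b >= 0 whenever |b| = a or a = c, and primitive means gcd(a, b, c) = 1.
Reduced forces 3a^2 <= |D| = 3688, so 1 <= a <= 35; b must have the parity of D, and c = (b^2 - D)/(4a) must be an integer >= a.
Enumerate a = 1..35, b in [-a, a]:
  a=1: (1, 0, 922)  [1]
  a=2: (2, 0, 461)  [1]
  a=3..6: none
  a=7: (7, -6, 133), (7, 6, 133)  [2]
  a=8..12: none
  a=13: (13, -2, 71), (13, 2, 71)  [2]
  a=14: (14, -8, 67), (14, 8, 67)  [2]
  a=15..16: none
  a=17: (17, -16, 58), (17, 16, 58)  [2]
  a=18: none
  a=19: (19, -6, 49), (19, 6, 49)  [2]
  a=20..25: none
  a=26: (26, -24, 41), (26, 24, 41)  [2]
  a=27..28: none
  a=29: (29, -16, 34), (29, 16, 34)  [2]
  a=30: none
  a=31: (31, -30, 37), (31, 30, 37)  [2]
  a=32..35: none
Total reduced forms: 1 + 1 + 2 + 2 + 2 + 2 + 2 + 2 + 2 + 2 = 18
h = 18

18


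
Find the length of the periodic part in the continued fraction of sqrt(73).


Run the CF algorithm for sqrt(73).
a_0 = floor(sqrt(73)) = 8; set m_0=0, q_0=1.
Recurrence: m' = q*a - m,  q' = (d - m'^2)/q,  a' = floor((a_0 + m')/q').
  step 1: m=8, q=9, a=1
  step 2: m=1, q=8, a=1
  step 3: m=7, q=3, a=5
  step 4: m=8, q=3, a=5
  step 5: m=7, q=8, a=1
  step 6: m=1, q=9, a=1
  step 7: m=8, q=1, a=16
a_7 = 2*a_0 = 16, so the period closes here.
sqrt(73) = [8; 1, 1, 5, 5, 1, 1, 16]
Period length = 7

7


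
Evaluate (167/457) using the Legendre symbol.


p = 457 is prime, so compute (167/457) with the reciprocity algorithm (Jacobi-symbol steps: pull out 2s via (2/n), flip via reciprocity, reduce):
  reciprocity: (167/457) -> +(457/167)
  reduce: (123/167)
  reciprocity: (123/167) -> -(167/123)
  reduce: (44/123)
  pull out 2: (2/123) = -1  (since 123 mod 8 = 3)
  pull out 2: (2/123) = -1  (since 123 mod 8 = 3)
  reciprocity: (11/123) -> -(123/11)
  reduce: (2/11)
  pull out 2: (2/11) = -1  (since 11 mod 8 = 3)
  (1/11) = 1
Product of signs = -1
(167/457) = -1

-1


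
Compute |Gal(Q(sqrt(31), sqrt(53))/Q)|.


The 2 square roots of distinct primes are multiplicatively independent over Q,
so [K:Q] = 2^2 and Gal(K/Q) is isomorphic to (Z/2Z)^2.
|Gal| = 2^2 = 4

4


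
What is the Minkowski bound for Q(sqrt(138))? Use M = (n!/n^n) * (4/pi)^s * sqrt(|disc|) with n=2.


d = 138, d mod 4 = 2, so disc(K) = 4d = 552; |disc(K)| = 552
Real quadratic field, so n = 2, s = r2 = 0, r1 = 2
M = (n!/n^n) * (4/pi)^s * sqrt(|disc(K)|) = (2!/2^2) * (4/pi)^0 * sqrt(552)
= 0.5 * 1.000000 * 23.494680
= 11.7473

11.7473


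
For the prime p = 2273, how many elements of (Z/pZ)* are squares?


For prime p, the number of non-zero quadratic residues is (p-1)/2.
= (2273-1)/2
= 1136

1136


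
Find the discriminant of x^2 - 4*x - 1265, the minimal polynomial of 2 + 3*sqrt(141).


The element 2 + 3*sqrt(141) has minimal polynomial:
x^2 - 4*x - 1265
Discriminant = (-4)^2 - 4*(-1265)
= 16 + 5060
= 5076

5076


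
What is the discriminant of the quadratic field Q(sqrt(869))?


For K = Q(sqrt(d)) with d squarefree: disc(K) = d if d = 1 mod 4, and disc(K) = 4d if d = 2 or 3 mod 4.
Here d = 869, and d mod 4 = 1.
d = 1 mod 4 (O_K = Z[(1+sqrt(d))/2]), so disc(K) = d = 869

869


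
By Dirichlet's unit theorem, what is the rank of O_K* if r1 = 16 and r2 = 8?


By Dirichlet's unit theorem:
rank = r1 + r2 - 1
= 16 + 8 - 1
= 23

23


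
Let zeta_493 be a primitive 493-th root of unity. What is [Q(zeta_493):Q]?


The degree equals Euler's totient phi(493).
493 = 17 * 29
phi(493) = 448

448


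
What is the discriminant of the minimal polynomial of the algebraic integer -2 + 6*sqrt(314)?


The element -2 + 6*sqrt(314) has minimal polynomial:
x^2 + 4*x - 11300
Discriminant = (4)^2 - 4*(-11300)
= 16 + 45200
= 45216

45216


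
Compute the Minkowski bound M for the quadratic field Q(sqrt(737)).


d = 737, d mod 4 = 1, so disc(K) = d = 737; |disc(K)| = 737
Real quadratic field, so n = 2, s = r2 = 0, r1 = 2
M = (n!/n^n) * (4/pi)^s * sqrt(|disc(K)|) = (2!/2^2) * (4/pi)^0 * sqrt(737)
= 0.5 * 1.000000 * 27.147744
= 13.5739

13.5739


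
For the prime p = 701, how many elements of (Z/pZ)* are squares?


For prime p, the number of non-zero quadratic residues is (p-1)/2.
= (701-1)/2
= 350

350


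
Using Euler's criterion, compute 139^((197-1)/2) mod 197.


p = 197 is prime and the exponent is (p-1)/2 = 98, so by Euler's criterion 139^98 = (139/197) = +1 or -1 mod 197.
Compute by square-and-multiply:
  98 = 64 + 32 + 2 (binary 1100010)
  Repeated squaring mod 197: 139^1 = 139, 139^2 = 15, 139^4 = 28, 139^8 = 193, 139^16 = 16, 139^32 = 59, 139^64 = 132
  139^98 = 139^64 * 139^32 * 139^2 = 132 * 59 * 15 mod 197
    132 * 59 = 7788 = 105 mod 197
    105 * 15 = 1575 = 196 mod 197
  139^98 = 196 mod 197
Result 196 = p - 1 = -1 mod 197: 139 is a quadratic non-residue mod 197. As a residue in [0, p-1] the value is 196.
139^98 mod 197 = 196

196


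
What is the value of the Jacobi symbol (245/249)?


Compute (245/249) via quadratic reciprocity:
  reciprocity: (245/249) -> +(249/245)
  reduce: (4/245)
  pull out 2: (2/245) = -1  (since 245 mod 8 = 5)
  pull out 2: (2/245) = -1  (since 245 mod 8 = 5)
  (1/245) = 1
Product of signs = 1

1


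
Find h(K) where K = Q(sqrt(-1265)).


K = Q(sqrt(-1265)). d mod 4 = 3, so D = disc(K) = 4d = -5060
h(K) equals the number of primitive reduced positive-definite forms (a, b, c) = a*x^2 + b*x*y + c*y^2 with b^2 - 4ac = D,
where reduced means |b| <= a <= c, with b >= 0 whenever |b| = a or a = c, and primitive means gcd(a, b, c) = 1.
Reduced forces 3a^2 <= |D| = 5060, so 1 <= a <= 41; b must have the parity of D, and c = (b^2 - D)/(4a) must be an integer >= a.
Enumerate a = 1..41, b in [-a, a]:
  a=1: (1, 0, 1265)  [1]
  a=2: (2, 2, 633)  [1]
  a=3: (3, -2, 422), (3, 2, 422)  [2]
  a=4: none
  a=5: (5, 0, 253)  [1]
  a=6: (6, -2, 211), (6, 2, 211)  [2]
  a=7: (7, -6, 182), (7, 6, 182)  [2]
  a=8: none
  a=9: (9, -4, 141), (9, 4, 141)  [2]
  a=10: (10, 10, 129)  [1]
  a=11: (11, 0, 115)  [1]
  a=12: none
  a=13: (13, -6, 98), (13, 6, 98)  [2]
  a=14: (14, -6, 91), (14, 6, 91)  [2]
  a=15: (15, -10, 86), (15, 10, 86)  [2]
  a=16..17: none
  a=18: (18, -14, 73), (18, 14, 73)  [2]
  a=19..20: none
  a=21: (21, -20, 65), (21, -8, 61), (21, 8, 61), (21, 20, 65)  [4]
  a=22: (22, 22, 63)  [1]
  a=23: (23, 0, 55)  [1]
  a=24..25: none
  a=26: (26, -6, 49), (26, 6, 49)  [2]
  a=27: (27, -4, 47), (27, 4, 47)  [2]
  a=28..29: none
  a=30: (30, -10, 43), (30, 10, 43)  [2]
  a=31..32: none
  a=33: (33, -22, 42), (33, 22, 42)  [2]
  a=34: none
  a=35: (35, -20, 39), (35, 20, 39)  [2]
  a=36: none
  a=37: (37, -34, 42), (37, 34, 42)  [2]
  a=38: none
  a=39: (39, 32, 39)  [1]
  a=40..41: none
Total reduced forms: 1 + 1 + 2 + 1 + 2 + 2 + 2 + 1 + 1 + 2 + 2 + 2 + 2 + 4 + 1 + 1 + 2 + 2 + 2 + 2 + 2 + 2 + 1 = 40
h = 40

40


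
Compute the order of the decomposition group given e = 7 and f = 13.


|D_P| = e * f
= 7 * 13
= 91

91


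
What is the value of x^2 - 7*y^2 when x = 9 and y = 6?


x^2 - d*y^2
= 9^2 - 7*6^2
= 81 - 252
= -171

-171


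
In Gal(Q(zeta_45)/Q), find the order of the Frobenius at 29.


The Frobenius at p in Gal(Q(zeta_n)/Q) = (Z/nZ)* is the class of p, so its order is ord_45(29), the smallest k >= 1 with 29^k = 1 mod 45.
n = 45 = 3^2 * 5, phi(45) = 24; the order divides phi(n).
Divisors of 24: 1, 2, 3, 4, 6, 8, 12, 24
Repeated squaring mod 45: 29^1 = 29, 29^2 = 31, 29^4 = 16, 29^8 = 31, 29^16 = 16
Test divisors in increasing order:
  k=1: 29^1 = 29 mod 45
  k=2: 29^2 = 31 mod 45
  k=3: 29^3 = 31 * 29 = 44 mod 45
  k=4: 29^4 = 16 mod 45
  k=6: 29^6 = 16 * 31 = 1 mod 45  <- first divisor giving 1
Order = 6

6


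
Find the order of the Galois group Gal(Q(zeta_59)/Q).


|Gal(Q(zeta_59)/Q)| = phi(59)
= 58

58


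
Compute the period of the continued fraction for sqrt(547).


Run the CF algorithm for sqrt(547).
a_0 = floor(sqrt(547)) = 23; set m_0=0, q_0=1.
Recurrence: m' = q*a - m,  q' = (d - m'^2)/q,  a' = floor((a_0 + m')/q').
  step 1: m=23, q=18, a=2
  step 2: m=13, q=21, a=1
  step 3: m=8, q=23, a=1
  step 4: m=15, q=14, a=2
  step 5: m=13, q=27, a=1
  step 6: m=14, q=13, a=2
  step 7: m=12, q=31, a=1
  step 8: m=19, q=6, a=7
  step 9: m=23, q=3, a=15
  step 10: m=22, q=21, a=2
  step 11: m=20, q=7, a=6
  step 12: m=22, q=9, a=5
  step 13: m=23, q=2, a=23
  step 14: m=23, q=9, a=5
  step 15: m=22, q=7, a=6
  step 16: m=20, q=21, a=2
  step 17: m=22, q=3, a=15
  step 18: m=23, q=6, a=7
  step 19: m=19, q=31, a=1
  step 20: m=12, q=13, a=2
  step 21: m=14, q=27, a=1
  step 22: m=13, q=14, a=2
  step 23: m=15, q=23, a=1
  step 24: m=8, q=21, a=1
  step 25: m=13, q=18, a=2
  step 26: m=23, q=1, a=46
a_26 = 2*a_0 = 46, so the period closes here.
sqrt(547) = [23; 2, 1, 1, 2, 1, 2, 1, 7, 15, 2, 6, 5, 23, 5, 6, 2, 15, 7, 1, 2, 1, 2, 1, 1, 2, 46]
Period length = 26

26


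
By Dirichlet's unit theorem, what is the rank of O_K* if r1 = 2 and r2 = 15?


By Dirichlet's unit theorem:
rank = r1 + r2 - 1
= 2 + 15 - 1
= 16

16


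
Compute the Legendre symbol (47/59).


p = 59 is prime, so compute (47/59) with the reciprocity algorithm (Jacobi-symbol steps: pull out 2s via (2/n), flip via reciprocity, reduce):
  reciprocity: (47/59) -> -(59/47)
  reduce: (12/47)
  pull out 2: (2/47) = +1  (since 47 mod 8 = 7)
  pull out 2: (2/47) = +1  (since 47 mod 8 = 7)
  reciprocity: (3/47) -> -(47/3)
  reduce: (2/3)
  pull out 2: (2/3) = -1  (since 3 mod 8 = 3)
  (1/3) = 1
Product of signs = -1
(47/59) = -1

-1


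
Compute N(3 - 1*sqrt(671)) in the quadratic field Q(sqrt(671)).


N(a + b*sqrt(d)) = a^2 - d*b^2
= (3)^2 - (671)*(-1)^2
= 9 - 671
= -662

-662


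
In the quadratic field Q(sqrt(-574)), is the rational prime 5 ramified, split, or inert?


K = Q(sqrt(-574)). Since d mod 4 = 2, disc(K) = -2296.
Check p | disc: -2296 mod 5 = 4.
p does not divide disc. Compute Legendre symbol (d/p):
1^((5-1)/2) mod 5 = 1
(d/p) = 1, so p splits: (p) = P*P' with e=1, f=1, g=2.
Therefore p is split.

split


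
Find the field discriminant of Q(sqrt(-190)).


For K = Q(sqrt(d)) with d squarefree: disc(K) = d if d = 1 mod 4, and disc(K) = 4d if d = 2 or 3 mod 4.
Here d = -190, and d mod 4 = 2.
d = 2 mod 4, not 1 (O_K = Z[sqrt(d)]), so disc(K) = 4d = 4 * (-190) = -760

-760


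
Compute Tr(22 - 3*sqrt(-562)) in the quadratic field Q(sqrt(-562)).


Tr(a + b*sqrt(d)) = (a + b*sqrt(d)) + (a - b*sqrt(d)) = 2a
= 2 * (22)
= 44

44


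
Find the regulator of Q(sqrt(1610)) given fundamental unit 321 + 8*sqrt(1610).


epsilon = 321 + 8*sqrt(1610)
= 641.9984
R = ln(641.9984)
= 6.4646

6.4646


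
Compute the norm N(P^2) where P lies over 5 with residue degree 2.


N(P^a) = p^(a*f)
= 5^(2*2)
= 5^4
= 625

625


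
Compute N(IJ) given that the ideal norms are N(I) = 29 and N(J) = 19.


N(IJ) = N(I) * N(J)
= 29 * 19
= 551

551


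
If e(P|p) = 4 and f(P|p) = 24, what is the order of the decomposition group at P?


|D_P| = e * f
= 4 * 24
= 96

96


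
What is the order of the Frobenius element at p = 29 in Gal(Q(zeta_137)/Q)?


The Frobenius at p in Gal(Q(zeta_n)/Q) = (Z/nZ)* is the class of p, so its order is ord_137(29), the smallest k >= 1 with 29^k = 1 mod 137.
n = 137 = 137, phi(137) = 136; the order divides phi(n).
Divisors of 136: 1, 2, 4, 8, 17, 34, 68, 136
Repeated squaring mod 137: 29^1 = 29, 29^2 = 19, 29^4 = 87, 29^8 = 34, 29^16 = 60, 29^32 = 38, 29^64 = 74, 29^128 = 133
Test divisors in increasing order:
  k=1: 29^1 = 29 mod 137
  k=2: 29^2 = 19 mod 137
  k=4: 29^4 = 87 mod 137
  k=8: 29^8 = 34 mod 137
  k=17: 29^17 = 60 * 29 = 96 mod 137
  k=34: 29^34 = 38 * 19 = 37 mod 137
  k=68: 29^68 = 74 * 87 = 136 mod 137
  k=136: 29^136 = 133 * 34 = 1 mod 137  <- first divisor giving 1
Order = 136

136


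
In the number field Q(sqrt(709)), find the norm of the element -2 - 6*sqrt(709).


N(a + b*sqrt(d)) = a^2 - d*b^2
= (-2)^2 - (709)*(-6)^2
= 4 - 25524
= -25520

-25520


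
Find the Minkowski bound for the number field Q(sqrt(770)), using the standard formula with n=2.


d = 770, d mod 4 = 2, so disc(K) = 4d = 3080; |disc(K)| = 3080
Real quadratic field, so n = 2, s = r2 = 0, r1 = 2
M = (n!/n^n) * (4/pi)^s * sqrt(|disc(K)|) = (2!/2^2) * (4/pi)^0 * sqrt(3080)
= 0.5 * 1.000000 * 55.497748
= 27.7489

27.7489


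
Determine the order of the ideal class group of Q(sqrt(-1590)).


K = Q(sqrt(-1590)). d mod 4 = 2, so D = disc(K) = 4d = -6360
h(K) equals the number of primitive reduced positive-definite forms (a, b, c) = a*x^2 + b*x*y + c*y^2 with b^2 - 4ac = D,
where reduced means |b| <= a <= c, with b >= 0 whenever |b| = a or a = c, and primitive means gcd(a, b, c) = 1.
Reduced forces 3a^2 <= |D| = 6360, so 1 <= a <= 46; b must have the parity of D, and c = (b^2 - D)/(4a) must be an integer >= a.
Enumerate a = 1..46, b in [-a, a]:
  a=1: (1, 0, 1590)  [1]
  a=2: (2, 0, 795)  [1]
  a=3: (3, 0, 530)  [1]
  a=4: none
  a=5: (5, 0, 318)  [1]
  a=6: (6, 0, 265)  [1]
  a=7..9: none
  a=10: (10, 0, 159)  [1]
  a=11: (11, -8, 146), (11, 8, 146)  [2]
  a=12: none
  a=13: (13, -6, 123), (13, 6, 123)  [2]
  a=14: none
  a=15: (15, 0, 106)  [1]
  a=16: none
  a=17: (17, -10, 95), (17, 10, 95)  [2]
  a=18: none
  a=19: (19, -10, 85), (19, 10, 85)  [2]
  a=20..21: none
  a=22: (22, -8, 73), (22, 8, 73)  [2]
  a=23..25: none
  a=26: (26, -20, 65), (26, 20, 65)  [2]
  a=27..28: none
  a=29: (29, -22, 59), (29, 22, 59)  [2]
  a=30: (30, 0, 53)  [1]
  a=31..32: none
  a=33: (33, -30, 55), (33, 30, 55)  [2]
  a=34: (34, -24, 51), (34, 24, 51)  [2]
  a=35..36: none
  a=37: (37, -2, 43), (37, 2, 43)  [2]
  a=38: (38, -28, 47), (38, 28, 47)  [2]
  a=39: (39, -6, 41), (39, 6, 41)  [2]
  a=40..46: none
Total reduced forms: 1 + 1 + 1 + 1 + 1 + 1 + 2 + 2 + 1 + 2 + 2 + 2 + 2 + 2 + 1 + 2 + 2 + 2 + 2 + 2 = 32
h = 32

32


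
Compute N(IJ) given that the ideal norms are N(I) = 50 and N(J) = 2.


N(IJ) = N(I) * N(J)
= 50 * 2
= 100

100


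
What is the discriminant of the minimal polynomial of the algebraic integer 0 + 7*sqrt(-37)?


The element 0 + 7*sqrt(-37) has minimal polynomial:
x^2 + 0*x + 1813
Discriminant = (0)^2 - 4*(1813)
= 0 - 7252
= -7252

-7252


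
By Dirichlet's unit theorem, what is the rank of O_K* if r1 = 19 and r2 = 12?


By Dirichlet's unit theorem:
rank = r1 + r2 - 1
= 19 + 12 - 1
= 30

30


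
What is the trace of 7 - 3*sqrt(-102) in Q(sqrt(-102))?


Tr(a + b*sqrt(d)) = (a + b*sqrt(d)) + (a - b*sqrt(d)) = 2a
= 2 * (7)
= 14

14


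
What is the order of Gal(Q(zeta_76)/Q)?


|Gal(Q(zeta_76)/Q)| = phi(76)
= 36

36


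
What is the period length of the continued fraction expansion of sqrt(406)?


Run the CF algorithm for sqrt(406).
a_0 = floor(sqrt(406)) = 20; set m_0=0, q_0=1.
Recurrence: m' = q*a - m,  q' = (d - m'^2)/q,  a' = floor((a_0 + m')/q').
  step 1: m=20, q=6, a=6
  step 2: m=16, q=25, a=1
  step 3: m=9, q=13, a=2
  step 4: m=17, q=9, a=4
  step 5: m=19, q=5, a=7
  step 6: m=16, q=30, a=1
  step 7: m=14, q=7, a=4
  step 8: m=14, q=30, a=1
  step 9: m=16, q=5, a=7
  step 10: m=19, q=9, a=4
  step 11: m=17, q=13, a=2
  step 12: m=9, q=25, a=1
  step 13: m=16, q=6, a=6
  step 14: m=20, q=1, a=40
a_14 = 2*a_0 = 40, so the period closes here.
sqrt(406) = [20; 6, 1, 2, 4, 7, 1, 4, 1, 7, 4, 2, 1, 6, 40]
Period length = 14

14


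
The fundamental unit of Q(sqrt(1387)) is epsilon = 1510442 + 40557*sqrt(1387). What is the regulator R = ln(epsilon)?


epsilon = 1510442 + 40557*sqrt(1387)
= 3.0209e+06
R = ln(3.0209e+06)
= 14.9211

14.9211


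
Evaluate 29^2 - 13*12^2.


x^2 - d*y^2
= 29^2 - 13*12^2
= 841 - 1872
= -1031

-1031


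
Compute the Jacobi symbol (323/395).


Compute (323/395) via quadratic reciprocity:
  reciprocity: (323/395) -> -(395/323)
  reduce: (72/323)
  pull out 2: (2/323) = -1  (since 323 mod 8 = 3)
  pull out 2: (2/323) = -1  (since 323 mod 8 = 3)
  pull out 2: (2/323) = -1  (since 323 mod 8 = 3)
  reciprocity: (9/323) -> +(323/9)
  reduce: (8/9)
  pull out 2: (2/9) = +1  (since 9 mod 8 = 1)
  pull out 2: (2/9) = +1  (since 9 mod 8 = 1)
  pull out 2: (2/9) = +1  (since 9 mod 8 = 1)
  (1/9) = 1
Product of signs = 1

1


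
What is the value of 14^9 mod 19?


p = 19 is prime and the exponent is (p-1)/2 = 9, so by Euler's criterion 14^9 = (14/19) = +1 or -1 mod 19.
Compute by square-and-multiply:
  9 = 8 + 1 (binary 1001)
  Repeated squaring mod 19: 14^1 = 14, 14^2 = 6, 14^4 = 17, 14^8 = 4
  14^9 = 14^8 * 14^1 = 4 * 14 mod 19
    4 * 14 = 56 = 18 mod 19
  14^9 = 18 mod 19
Result 18 = p - 1 = -1 mod 19: 14 is a quadratic non-residue mod 19. As a residue in [0, p-1] the value is 18.
14^9 mod 19 = 18

18


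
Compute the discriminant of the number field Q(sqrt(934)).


For K = Q(sqrt(d)) with d squarefree: disc(K) = d if d = 1 mod 4, and disc(K) = 4d if d = 2 or 3 mod 4.
Here d = 934, and d mod 4 = 2.
d = 2 mod 4, not 1 (O_K = Z[sqrt(d)]), so disc(K) = 4d = 4 * (934) = 3736

3736


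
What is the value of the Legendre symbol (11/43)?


p = 43 is prime, so compute (11/43) with the reciprocity algorithm (Jacobi-symbol steps: pull out 2s via (2/n), flip via reciprocity, reduce):
  reciprocity: (11/43) -> -(43/11)
  reduce: (10/11)
  pull out 2: (2/11) = -1  (since 11 mod 8 = 3)
  reciprocity: (5/11) -> +(11/5)
  reduce: (1/5)
  (1/5) = 1
Product of signs = 1
(11/43) = 1

1


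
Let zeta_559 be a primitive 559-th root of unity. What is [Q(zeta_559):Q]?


The degree equals Euler's totient phi(559).
559 = 13 * 43
phi(559) = 504

504


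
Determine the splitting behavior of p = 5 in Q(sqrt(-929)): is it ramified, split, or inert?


K = Q(sqrt(-929)). Since d mod 4 = 3, disc(K) = -3716.
Check p | disc: -3716 mod 5 = 4.
p does not divide disc. Compute Legendre symbol (d/p):
1^((5-1)/2) mod 5 = 1
(d/p) = 1, so p splits: (p) = P*P' with e=1, f=1, g=2.
Therefore p is split.

split


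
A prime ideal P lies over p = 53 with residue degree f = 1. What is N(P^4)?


N(P^a) = p^(a*f)
= 53^(4*1)
= 53^4
= 7890481

7890481


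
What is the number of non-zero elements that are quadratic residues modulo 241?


For prime p, the number of non-zero quadratic residues is (p-1)/2.
= (241-1)/2
= 120

120


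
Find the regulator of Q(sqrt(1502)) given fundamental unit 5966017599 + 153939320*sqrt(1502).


epsilon = 5966017599 + 153939320*sqrt(1502)
= 1.1932e+10
R = ln(1.1932e+10)
= 23.2025

23.2025


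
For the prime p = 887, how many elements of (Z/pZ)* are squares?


For prime p, the number of non-zero quadratic residues is (p-1)/2.
= (887-1)/2
= 443

443


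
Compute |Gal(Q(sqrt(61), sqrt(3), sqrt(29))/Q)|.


The 3 square roots of distinct primes are multiplicatively independent over Q,
so [K:Q] = 2^3 and Gal(K/Q) is isomorphic to (Z/2Z)^3.
|Gal| = 2^3 = 8

8


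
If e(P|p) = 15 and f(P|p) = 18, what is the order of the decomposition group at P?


|D_P| = e * f
= 15 * 18
= 270

270


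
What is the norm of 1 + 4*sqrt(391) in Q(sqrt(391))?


N(a + b*sqrt(d)) = a^2 - d*b^2
= (1)^2 - (391)*(4)^2
= 1 - 6256
= -6255

-6255


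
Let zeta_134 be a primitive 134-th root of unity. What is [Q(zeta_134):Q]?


The degree equals Euler's totient phi(134).
134 = 2 * 67
phi(134) = 66

66


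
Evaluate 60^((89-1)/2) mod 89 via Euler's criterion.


p = 89 is prime and the exponent is (p-1)/2 = 44, so by Euler's criterion 60^44 = (60/89) = +1 or -1 mod 89.
Compute by square-and-multiply:
  44 = 32 + 8 + 4 (binary 101100)
  Repeated squaring mod 89: 60^1 = 60, 60^2 = 40, 60^4 = 87, 60^8 = 4, 60^16 = 16, 60^32 = 78
  60^44 = 60^32 * 60^8 * 60^4 = 78 * 4 * 87 mod 89
    78 * 4 = 312 = 45 mod 89
    45 * 87 = 3915 = 88 mod 89
  60^44 = 88 mod 89
Result 88 = p - 1 = -1 mod 89: 60 is a quadratic non-residue mod 89. As a residue in [0, p-1] the value is 88.
60^44 mod 89 = 88

88


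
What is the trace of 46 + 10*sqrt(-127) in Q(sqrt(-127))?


Tr(a + b*sqrt(d)) = (a + b*sqrt(d)) + (a - b*sqrt(d)) = 2a
= 2 * (46)
= 92

92


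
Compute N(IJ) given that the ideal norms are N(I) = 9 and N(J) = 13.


N(IJ) = N(I) * N(J)
= 9 * 13
= 117

117


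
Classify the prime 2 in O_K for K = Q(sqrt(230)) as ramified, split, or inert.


K = Q(sqrt(230)). Since d mod 4 = 2, disc(K) = 920.
Check p | disc: 920 mod 2 = 0.
p divides disc, so p ramifies: (p) = P^2 with e=2, f=1, g=1.
Therefore p is ramified.

ramified


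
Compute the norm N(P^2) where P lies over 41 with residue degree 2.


N(P^a) = p^(a*f)
= 41^(2*2)
= 41^4
= 2825761

2825761


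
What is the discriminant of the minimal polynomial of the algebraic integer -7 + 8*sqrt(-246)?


The element -7 + 8*sqrt(-246) has minimal polynomial:
x^2 + 14*x + 15793
Discriminant = (14)^2 - 4*(15793)
= 196 - 63172
= -62976

-62976


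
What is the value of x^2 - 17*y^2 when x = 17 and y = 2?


x^2 - d*y^2
= 17^2 - 17*2^2
= 289 - 68
= 221

221


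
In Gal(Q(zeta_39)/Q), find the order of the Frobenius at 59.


The Frobenius at p in Gal(Q(zeta_n)/Q) = (Z/nZ)* is the class of p, so its order is ord_39(59), the smallest k >= 1 with 59^k = 1 mod 39.
n = 39 = 3 * 13, phi(39) = 24; the order divides phi(n).
Divisors of 24: 1, 2, 3, 4, 6, 8, 12, 24
Repeated squaring mod 39: 59^1 = 20, 59^2 = 10, 59^4 = 22, 59^8 = 16, 59^16 = 22
Test divisors in increasing order:
  k=1: 59^1 = 20 mod 39
  k=2: 59^2 = 10 mod 39
  k=3: 59^3 = 10 * 20 = 5 mod 39
  k=4: 59^4 = 22 mod 39
  k=6: 59^6 = 22 * 10 = 25 mod 39
  k=8: 59^8 = 16 mod 39
  k=12: 59^12 = 16 * 22 = 1 mod 39  <- first divisor giving 1
Order = 12

12


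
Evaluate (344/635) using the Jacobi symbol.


Compute (344/635) via quadratic reciprocity:
  pull out 2: (2/635) = -1  (since 635 mod 8 = 3)
  pull out 2: (2/635) = -1  (since 635 mod 8 = 3)
  pull out 2: (2/635) = -1  (since 635 mod 8 = 3)
  reciprocity: (43/635) -> -(635/43)
  reduce: (33/43)
  reciprocity: (33/43) -> +(43/33)
  reduce: (10/33)
  pull out 2: (2/33) = +1  (since 33 mod 8 = 1)
  reciprocity: (5/33) -> +(33/5)
  reduce: (3/5)
  reciprocity: (3/5) -> +(5/3)
  reduce: (2/3)
  pull out 2: (2/3) = -1  (since 3 mod 8 = 3)
  (1/3) = 1
Product of signs = -1

-1


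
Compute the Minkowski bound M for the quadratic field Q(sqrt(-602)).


d = -602, d mod 4 = 2, so disc(K) = 4d = -2408; |disc(K)| = 2408
Imaginary quadratic field, so n = 2, s = r2 = 1, r1 = 0
M = (n!/n^n) * (4/pi)^s * sqrt(|disc(K)|) = (2!/2^2) * (4/pi)^1 * sqrt(2408)
= 0.5 * 1.273240 * 49.071377
= 31.2398

31.2398


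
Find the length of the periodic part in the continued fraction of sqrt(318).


Run the CF algorithm for sqrt(318).
a_0 = floor(sqrt(318)) = 17; set m_0=0, q_0=1.
Recurrence: m' = q*a - m,  q' = (d - m'^2)/q,  a' = floor((a_0 + m')/q').
  step 1: m=17, q=29, a=1
  step 2: m=12, q=6, a=4
  step 3: m=12, q=29, a=1
  step 4: m=17, q=1, a=34
a_4 = 2*a_0 = 34, so the period closes here.
sqrt(318) = [17; 1, 4, 1, 34]
Period length = 4

4


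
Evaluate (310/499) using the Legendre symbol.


p = 499 is prime, so compute (310/499) with the reciprocity algorithm (Jacobi-symbol steps: pull out 2s via (2/n), flip via reciprocity, reduce):
  pull out 2: (2/499) = -1  (since 499 mod 8 = 3)
  reciprocity: (155/499) -> -(499/155)
  reduce: (34/155)
  pull out 2: (2/155) = -1  (since 155 mod 8 = 3)
  reciprocity: (17/155) -> +(155/17)
  reduce: (2/17)
  pull out 2: (2/17) = +1  (since 17 mod 8 = 1)
  (1/17) = 1
Product of signs = -1
(310/499) = -1

-1


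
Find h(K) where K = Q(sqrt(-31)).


K = Q(sqrt(-31)). d mod 4 = 1, so D = disc(K) = d = -31
h(K) equals the number of primitive reduced positive-definite forms (a, b, c) = a*x^2 + b*x*y + c*y^2 with b^2 - 4ac = D,
where reduced means |b| <= a <= c, with b >= 0 whenever |b| = a or a = c, and primitive means gcd(a, b, c) = 1.
Reduced forces 3a^2 <= |D| = 31, so 1 <= a <= 3; b must have the parity of D, and c = (b^2 - D)/(4a) must be an integer >= a.
Enumerate a = 1..3, b in [-a, a]:
  a=1: (1, 1, 8)  [1]
  a=2: (2, -1, 4), (2, 1, 4)  [2]
  a=3: none
Total reduced forms: 1 + 2 = 3
h = 3

3


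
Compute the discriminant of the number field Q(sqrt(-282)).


For K = Q(sqrt(d)) with d squarefree: disc(K) = d if d = 1 mod 4, and disc(K) = 4d if d = 2 or 3 mod 4.
Here d = -282, and d mod 4 = 2.
d = 2 mod 4, not 1 (O_K = Z[sqrt(d)]), so disc(K) = 4d = 4 * (-282) = -1128

-1128


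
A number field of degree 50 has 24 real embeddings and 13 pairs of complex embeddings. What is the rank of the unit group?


By Dirichlet's unit theorem:
rank = r1 + r2 - 1
= 24 + 13 - 1
= 36

36


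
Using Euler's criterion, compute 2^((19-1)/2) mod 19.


p = 19 is prime and the exponent is (p-1)/2 = 9, so by Euler's criterion 2^9 = (2/19) = +1 or -1 mod 19.
Compute by square-and-multiply:
  9 = 8 + 1 (binary 1001)
  Repeated squaring mod 19: 2^1 = 2, 2^2 = 4, 2^4 = 16, 2^8 = 9
  2^9 = 2^8 * 2^1 = 9 * 2 mod 19
    9 * 2 = 18 = 18 mod 19
  2^9 = 18 mod 19
Result 18 = p - 1 = -1 mod 19: 2 is a quadratic non-residue mod 19. As a residue in [0, p-1] the value is 18.
2^9 mod 19 = 18

18


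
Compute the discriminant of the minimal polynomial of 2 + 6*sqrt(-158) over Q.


The element 2 + 6*sqrt(-158) has minimal polynomial:
x^2 - 4*x + 5692
Discriminant = (-4)^2 - 4*(5692)
= 16 - 22768
= -22752

-22752


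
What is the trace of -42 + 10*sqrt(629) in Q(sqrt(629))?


Tr(a + b*sqrt(d)) = (a + b*sqrt(d)) + (a - b*sqrt(d)) = 2a
= 2 * (-42)
= -84

-84


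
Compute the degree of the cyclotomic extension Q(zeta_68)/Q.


The degree equals Euler's totient phi(68).
68 = 2^2 * 17
phi(68) = 32

32


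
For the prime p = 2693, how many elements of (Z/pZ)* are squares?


For prime p, the number of non-zero quadratic residues is (p-1)/2.
= (2693-1)/2
= 1346

1346


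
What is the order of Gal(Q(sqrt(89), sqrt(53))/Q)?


The 2 square roots of distinct primes are multiplicatively independent over Q,
so [K:Q] = 2^2 and Gal(K/Q) is isomorphic to (Z/2Z)^2.
|Gal| = 2^2 = 4

4


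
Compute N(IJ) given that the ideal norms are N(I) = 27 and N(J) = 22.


N(IJ) = N(I) * N(J)
= 27 * 22
= 594

594


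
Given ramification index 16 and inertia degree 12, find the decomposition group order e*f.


|D_P| = e * f
= 16 * 12
= 192

192


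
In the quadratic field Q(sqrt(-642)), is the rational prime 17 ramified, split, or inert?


K = Q(sqrt(-642)). Since d mod 4 = 2, disc(K) = -2568.
Check p | disc: -2568 mod 17 = 16.
p does not divide disc. Compute Legendre symbol (d/p):
4^((17-1)/2) mod 17 = 1
(d/p) = 1, so p splits: (p) = P*P' with e=1, f=1, g=2.
Therefore p is split.

split


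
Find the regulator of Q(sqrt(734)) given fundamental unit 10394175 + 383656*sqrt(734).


epsilon = 10394175 + 383656*sqrt(734)
= 2.0788e+07
R = ln(2.0788e+07)
= 16.8499

16.8499


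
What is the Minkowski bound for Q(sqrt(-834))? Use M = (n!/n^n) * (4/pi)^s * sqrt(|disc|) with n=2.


d = -834, d mod 4 = 2, so disc(K) = 4d = -3336; |disc(K)| = 3336
Imaginary quadratic field, so n = 2, s = r2 = 1, r1 = 0
M = (n!/n^n) * (4/pi)^s * sqrt(|disc(K)|) = (2!/2^2) * (4/pi)^1 * sqrt(3336)
= 0.5 * 1.273240 * 57.758116
= 36.7700

36.7700


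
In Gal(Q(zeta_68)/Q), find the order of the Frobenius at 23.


The Frobenius at p in Gal(Q(zeta_n)/Q) = (Z/nZ)* is the class of p, so its order is ord_68(23), the smallest k >= 1 with 23^k = 1 mod 68.
n = 68 = 2^2 * 17, phi(68) = 32; the order divides phi(n).
Divisors of 32: 1, 2, 4, 8, 16, 32
Repeated squaring mod 68: 23^1 = 23, 23^2 = 53, 23^4 = 21, 23^8 = 33, 23^16 = 1, 23^32 = 1
Test divisors in increasing order:
  k=1: 23^1 = 23 mod 68
  k=2: 23^2 = 53 mod 68
  k=4: 23^4 = 21 mod 68
  k=8: 23^8 = 33 mod 68
  k=16: 23^16 = 1 mod 68  <- first divisor giving 1
Order = 16

16


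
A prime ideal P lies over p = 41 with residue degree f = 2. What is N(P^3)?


N(P^a) = p^(a*f)
= 41^(3*2)
= 41^6
= 4750104241

4750104241


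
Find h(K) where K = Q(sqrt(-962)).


K = Q(sqrt(-962)). d mod 4 = 2, so D = disc(K) = 4d = -3848
h(K) equals the number of primitive reduced positive-definite forms (a, b, c) = a*x^2 + b*x*y + c*y^2 with b^2 - 4ac = D,
where reduced means |b| <= a <= c, with b >= 0 whenever |b| = a or a = c, and primitive means gcd(a, b, c) = 1.
Reduced forces 3a^2 <= |D| = 3848, so 1 <= a <= 35; b must have the parity of D, and c = (b^2 - D)/(4a) must be an integer >= a.
Enumerate a = 1..35, b in [-a, a]:
  a=1: (1, 0, 962)  [1]
  a=2: (2, 0, 481)  [1]
  a=3: (3, -2, 321), (3, 2, 321)  [2]
  a=4..5: none
  a=6: (6, -4, 161), (6, 4, 161)  [2]
  a=7: (7, -4, 138), (7, 4, 138)  [2]
  a=8: none
  a=9: (9, -2, 107), (9, 2, 107)  [2]
  a=10..12: none
  a=13: (13, 0, 74)  [1]
  a=14: (14, -4, 69), (14, 4, 69)  [2]
  a=15..17: none
  a=18: (18, -16, 57), (18, 16, 57)  [2]
  a=19: (19, -16, 54), (19, 16, 54)  [2]
  a=20: none
  a=21: (21, -10, 47), (21, -4, 46), (21, 4, 46), (21, 10, 47)  [4]
  a=22: none
  a=23: (23, -4, 42), (23, 4, 42)  [2]
  a=24..25: none
  a=26: (26, 0, 37)  [1]
  a=27: (27, -16, 38), (27, 16, 38)  [2]
  a=28: none
  a=29: (29, -26, 39), (29, 26, 39)  [2]
  a=30..35: none
Total reduced forms: 1 + 1 + 2 + 2 + 2 + 2 + 1 + 2 + 2 + 2 + 4 + 2 + 1 + 2 + 2 = 28
h = 28

28


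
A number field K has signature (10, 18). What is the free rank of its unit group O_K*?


By Dirichlet's unit theorem:
rank = r1 + r2 - 1
= 10 + 18 - 1
= 27

27


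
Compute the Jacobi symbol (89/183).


Compute (89/183) via quadratic reciprocity:
  reciprocity: (89/183) -> +(183/89)
  reduce: (5/89)
  reciprocity: (5/89) -> +(89/5)
  reduce: (4/5)
  pull out 2: (2/5) = -1  (since 5 mod 8 = 5)
  pull out 2: (2/5) = -1  (since 5 mod 8 = 5)
  (1/5) = 1
Product of signs = 1

1


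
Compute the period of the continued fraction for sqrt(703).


Run the CF algorithm for sqrt(703).
a_0 = floor(sqrt(703)) = 26; set m_0=0, q_0=1.
Recurrence: m' = q*a - m,  q' = (d - m'^2)/q,  a' = floor((a_0 + m')/q').
  step 1: m=26, q=27, a=1
  step 2: m=1, q=26, a=1
  step 3: m=25, q=3, a=17
  step 4: m=26, q=9, a=5
  step 5: m=19, q=38, a=1
  step 6: m=19, q=9, a=5
  step 7: m=26, q=3, a=17
  step 8: m=25, q=26, a=1
  step 9: m=1, q=27, a=1
  step 10: m=26, q=1, a=52
a_10 = 2*a_0 = 52, so the period closes here.
sqrt(703) = [26; 1, 1, 17, 5, 1, 5, 17, 1, 1, 52]
Period length = 10

10


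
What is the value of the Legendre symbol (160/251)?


p = 251 is prime, so compute (160/251) with the reciprocity algorithm (Jacobi-symbol steps: pull out 2s via (2/n), flip via reciprocity, reduce):
  pull out 2: (2/251) = -1  (since 251 mod 8 = 3)
  pull out 2: (2/251) = -1  (since 251 mod 8 = 3)
  pull out 2: (2/251) = -1  (since 251 mod 8 = 3)
  pull out 2: (2/251) = -1  (since 251 mod 8 = 3)
  pull out 2: (2/251) = -1  (since 251 mod 8 = 3)
  reciprocity: (5/251) -> +(251/5)
  reduce: (1/5)
  (1/5) = 1
Product of signs = -1
(160/251) = -1

-1


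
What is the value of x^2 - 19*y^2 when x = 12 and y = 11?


x^2 - d*y^2
= 12^2 - 19*11^2
= 144 - 2299
= -2155

-2155


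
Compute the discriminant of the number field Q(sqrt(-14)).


For K = Q(sqrt(d)) with d squarefree: disc(K) = d if d = 1 mod 4, and disc(K) = 4d if d = 2 or 3 mod 4.
Here d = -14, and d mod 4 = 2.
d = 2 mod 4, not 1 (O_K = Z[sqrt(d)]), so disc(K) = 4d = 4 * (-14) = -56

-56


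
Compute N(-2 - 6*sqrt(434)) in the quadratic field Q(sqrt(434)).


N(a + b*sqrt(d)) = a^2 - d*b^2
= (-2)^2 - (434)*(-6)^2
= 4 - 15624
= -15620

-15620


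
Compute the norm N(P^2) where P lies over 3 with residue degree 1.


N(P^a) = p^(a*f)
= 3^(2*1)
= 3^2
= 9

9


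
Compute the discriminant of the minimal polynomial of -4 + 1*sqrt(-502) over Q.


The element -4 + 1*sqrt(-502) has minimal polynomial:
x^2 + 8*x + 518
Discriminant = (8)^2 - 4*(518)
= 64 - 2072
= -2008

-2008


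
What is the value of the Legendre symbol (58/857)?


p = 857 is prime, so compute (58/857) with the reciprocity algorithm (Jacobi-symbol steps: pull out 2s via (2/n), flip via reciprocity, reduce):
  pull out 2: (2/857) = +1  (since 857 mod 8 = 1)
  reciprocity: (29/857) -> +(857/29)
  reduce: (16/29)
  pull out 2: (2/29) = -1  (since 29 mod 8 = 5)
  pull out 2: (2/29) = -1  (since 29 mod 8 = 5)
  pull out 2: (2/29) = -1  (since 29 mod 8 = 5)
  pull out 2: (2/29) = -1  (since 29 mod 8 = 5)
  (1/29) = 1
Product of signs = 1
(58/857) = 1

1


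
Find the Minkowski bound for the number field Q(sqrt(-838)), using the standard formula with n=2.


d = -838, d mod 4 = 2, so disc(K) = 4d = -3352; |disc(K)| = 3352
Imaginary quadratic field, so n = 2, s = r2 = 1, r1 = 0
M = (n!/n^n) * (4/pi)^s * sqrt(|disc(K)|) = (2!/2^2) * (4/pi)^1 * sqrt(3352)
= 0.5 * 1.273240 * 57.896459
= 36.8580

36.8580


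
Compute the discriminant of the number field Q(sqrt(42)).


For K = Q(sqrt(d)) with d squarefree: disc(K) = d if d = 1 mod 4, and disc(K) = 4d if d = 2 or 3 mod 4.
Here d = 42, and d mod 4 = 2.
d = 2 mod 4, not 1 (O_K = Z[sqrt(d)]), so disc(K) = 4d = 4 * (42) = 168

168


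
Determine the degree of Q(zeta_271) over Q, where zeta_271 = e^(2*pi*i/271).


The degree equals Euler's totient phi(271).
271 = 271
phi(271) = 270

270


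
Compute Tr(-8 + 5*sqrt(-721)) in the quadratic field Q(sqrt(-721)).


Tr(a + b*sqrt(d)) = (a + b*sqrt(d)) + (a - b*sqrt(d)) = 2a
= 2 * (-8)
= -16

-16


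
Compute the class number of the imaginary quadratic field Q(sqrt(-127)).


K = Q(sqrt(-127)). d mod 4 = 1, so D = disc(K) = d = -127
h(K) equals the number of primitive reduced positive-definite forms (a, b, c) = a*x^2 + b*x*y + c*y^2 with b^2 - 4ac = D,
where reduced means |b| <= a <= c, with b >= 0 whenever |b| = a or a = c, and primitive means gcd(a, b, c) = 1.
Reduced forces 3a^2 <= |D| = 127, so 1 <= a <= 6; b must have the parity of D, and c = (b^2 - D)/(4a) must be an integer >= a.
Enumerate a = 1..6, b in [-a, a]:
  a=1: (1, 1, 32)  [1]
  a=2: (2, -1, 16), (2, 1, 16)  [2]
  a=3: none
  a=4: (4, -1, 8), (4, 1, 8)  [2]
  a=5..6: none
Total reduced forms: 1 + 2 + 2 = 5
h = 5

5


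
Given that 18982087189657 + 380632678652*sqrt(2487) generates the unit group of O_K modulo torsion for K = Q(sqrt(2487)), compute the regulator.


epsilon = 18982087189657 + 380632678652*sqrt(2487)
= 3.7964e+13
R = ln(3.7964e+13)
= 31.2677

31.2677


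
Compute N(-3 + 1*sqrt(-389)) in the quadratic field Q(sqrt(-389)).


N(a + b*sqrt(d)) = a^2 - d*b^2
= (-3)^2 - (-389)*(1)^2
= 9 + 389
= 398

398


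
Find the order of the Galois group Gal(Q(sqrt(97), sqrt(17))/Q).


The 2 square roots of distinct primes are multiplicatively independent over Q,
so [K:Q] = 2^2 and Gal(K/Q) is isomorphic to (Z/2Z)^2.
|Gal| = 2^2 = 4

4


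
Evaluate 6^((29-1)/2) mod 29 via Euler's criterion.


p = 29 is prime and the exponent is (p-1)/2 = 14, so by Euler's criterion 6^14 = (6/29) = +1 or -1 mod 29.
Compute by square-and-multiply:
  14 = 8 + 4 + 2 (binary 1110)
  Repeated squaring mod 29: 6^1 = 6, 6^2 = 7, 6^4 = 20, 6^8 = 23
  6^14 = 6^8 * 6^4 * 6^2 = 23 * 20 * 7 mod 29
    23 * 20 = 460 = 25 mod 29
    25 * 7 = 175 = 1 mod 29
  6^14 = 1 mod 29
Result 1: 6 is a quadratic residue mod 29.
6^14 mod 29 = 1

1


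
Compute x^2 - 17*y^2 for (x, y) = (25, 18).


x^2 - d*y^2
= 25^2 - 17*18^2
= 625 - 5508
= -4883

-4883


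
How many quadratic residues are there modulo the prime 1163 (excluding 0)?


For prime p, the number of non-zero quadratic residues is (p-1)/2.
= (1163-1)/2
= 581

581


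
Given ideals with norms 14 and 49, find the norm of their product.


N(IJ) = N(I) * N(J)
= 14 * 49
= 686

686


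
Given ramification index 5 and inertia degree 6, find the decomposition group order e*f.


|D_P| = e * f
= 5 * 6
= 30

30


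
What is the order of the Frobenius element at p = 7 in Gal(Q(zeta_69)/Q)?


The Frobenius at p in Gal(Q(zeta_n)/Q) = (Z/nZ)* is the class of p, so its order is ord_69(7), the smallest k >= 1 with 7^k = 1 mod 69.
n = 69 = 3 * 23, phi(69) = 44; the order divides phi(n).
Divisors of 44: 1, 2, 4, 11, 22, 44
Repeated squaring mod 69: 7^1 = 7, 7^2 = 49, 7^4 = 55, 7^8 = 58, 7^16 = 52, 7^32 = 13
Test divisors in increasing order:
  k=1: 7^1 = 7 mod 69
  k=2: 7^2 = 49 mod 69
  k=4: 7^4 = 55 mod 69
  k=11: 7^11 = 58 * 49 * 7 = 22 mod 69
  k=22: 7^22 = 52 * 55 * 49 = 1 mod 69  <- first divisor giving 1
Order = 22

22


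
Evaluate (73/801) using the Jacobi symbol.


Compute (73/801) via quadratic reciprocity:
  reciprocity: (73/801) -> +(801/73)
  reduce: (71/73)
  reciprocity: (71/73) -> +(73/71)
  reduce: (2/71)
  pull out 2: (2/71) = +1  (since 71 mod 8 = 7)
  (1/71) = 1
Product of signs = 1

1


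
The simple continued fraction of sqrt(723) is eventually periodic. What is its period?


Run the CF algorithm for sqrt(723).
a_0 = floor(sqrt(723)) = 26; set m_0=0, q_0=1.
Recurrence: m' = q*a - m,  q' = (d - m'^2)/q,  a' = floor((a_0 + m')/q').
  step 1: m=26, q=47, a=1
  step 2: m=21, q=6, a=7
  step 3: m=21, q=47, a=1
  step 4: m=26, q=1, a=52
a_4 = 2*a_0 = 52, so the period closes here.
sqrt(723) = [26; 1, 7, 1, 52]
Period length = 4

4
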